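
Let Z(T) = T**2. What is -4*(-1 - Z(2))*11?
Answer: 220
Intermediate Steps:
-4*(-1 - Z(2))*11 = -4*(-1 - 1*2**2)*11 = -4*(-1 - 1*4)*11 = -4*(-1 - 4)*11 = -4*(-5)*11 = 20*11 = 220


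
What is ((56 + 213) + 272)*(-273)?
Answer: -147693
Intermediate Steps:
((56 + 213) + 272)*(-273) = (269 + 272)*(-273) = 541*(-273) = -147693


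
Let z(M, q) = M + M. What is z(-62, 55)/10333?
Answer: -124/10333 ≈ -0.012000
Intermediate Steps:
z(M, q) = 2*M
z(-62, 55)/10333 = (2*(-62))/10333 = -124*1/10333 = -124/10333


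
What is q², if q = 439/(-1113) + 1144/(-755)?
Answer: 2575116650089/706129299225 ≈ 3.6468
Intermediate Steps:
q = -1604717/840315 (q = 439*(-1/1113) + 1144*(-1/755) = -439/1113 - 1144/755 = -1604717/840315 ≈ -1.9097)
q² = (-1604717/840315)² = 2575116650089/706129299225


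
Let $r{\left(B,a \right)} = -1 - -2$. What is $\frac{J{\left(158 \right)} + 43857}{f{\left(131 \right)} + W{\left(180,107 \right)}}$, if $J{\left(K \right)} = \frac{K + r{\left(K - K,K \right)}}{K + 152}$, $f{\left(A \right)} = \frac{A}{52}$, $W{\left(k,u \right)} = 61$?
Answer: $\frac{117830518}{170655} \approx 690.46$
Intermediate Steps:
$r{\left(B,a \right)} = 1$ ($r{\left(B,a \right)} = -1 + 2 = 1$)
$f{\left(A \right)} = \frac{A}{52}$ ($f{\left(A \right)} = A \frac{1}{52} = \frac{A}{52}$)
$J{\left(K \right)} = \frac{1 + K}{152 + K}$ ($J{\left(K \right)} = \frac{K + 1}{K + 152} = \frac{1 + K}{152 + K}$)
$\frac{J{\left(158 \right)} + 43857}{f{\left(131 \right)} + W{\left(180,107 \right)}} = \frac{\frac{1 + 158}{152 + 158} + 43857}{\frac{1}{52} \cdot 131 + 61} = \frac{\frac{1}{310} \cdot 159 + 43857}{\frac{131}{52} + 61} = \frac{\frac{1}{310} \cdot 159 + 43857}{\frac{3303}{52}} = \left(\frac{159}{310} + 43857\right) \frac{52}{3303} = \frac{13595829}{310} \cdot \frac{52}{3303} = \frac{117830518}{170655}$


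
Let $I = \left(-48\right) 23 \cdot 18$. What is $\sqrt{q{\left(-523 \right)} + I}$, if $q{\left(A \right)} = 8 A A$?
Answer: $2 \sqrt{542090} \approx 1472.5$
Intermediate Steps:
$I = -19872$ ($I = \left(-1104\right) 18 = -19872$)
$q{\left(A \right)} = 8 A^{2}$
$\sqrt{q{\left(-523 \right)} + I} = \sqrt{8 \left(-523\right)^{2} - 19872} = \sqrt{8 \cdot 273529 - 19872} = \sqrt{2188232 - 19872} = \sqrt{2168360} = 2 \sqrt{542090}$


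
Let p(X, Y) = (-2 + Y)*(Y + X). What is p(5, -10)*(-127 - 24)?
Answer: -9060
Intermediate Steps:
p(X, Y) = (-2 + Y)*(X + Y)
p(5, -10)*(-127 - 24) = ((-10)² - 2*5 - 2*(-10) + 5*(-10))*(-127 - 24) = (100 - 10 + 20 - 50)*(-151) = 60*(-151) = -9060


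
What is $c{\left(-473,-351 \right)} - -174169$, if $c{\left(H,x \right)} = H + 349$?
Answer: $174045$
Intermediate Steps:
$c{\left(H,x \right)} = 349 + H$
$c{\left(-473,-351 \right)} - -174169 = \left(349 - 473\right) - -174169 = -124 + 174169 = 174045$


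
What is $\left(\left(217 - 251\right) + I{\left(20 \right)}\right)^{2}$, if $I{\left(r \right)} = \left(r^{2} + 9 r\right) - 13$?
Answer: $284089$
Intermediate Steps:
$I{\left(r \right)} = -13 + r^{2} + 9 r$
$\left(\left(217 - 251\right) + I{\left(20 \right)}\right)^{2} = \left(\left(217 - 251\right) + \left(-13 + 20^{2} + 9 \cdot 20\right)\right)^{2} = \left(\left(217 - 251\right) + \left(-13 + 400 + 180\right)\right)^{2} = \left(-34 + 567\right)^{2} = 533^{2} = 284089$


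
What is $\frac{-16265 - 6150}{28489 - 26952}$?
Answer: $- \frac{22415}{1537} \approx -14.584$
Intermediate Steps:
$\frac{-16265 - 6150}{28489 - 26952} = - \frac{22415}{1537}$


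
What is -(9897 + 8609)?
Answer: -18506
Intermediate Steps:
-(9897 + 8609) = -1*18506 = -18506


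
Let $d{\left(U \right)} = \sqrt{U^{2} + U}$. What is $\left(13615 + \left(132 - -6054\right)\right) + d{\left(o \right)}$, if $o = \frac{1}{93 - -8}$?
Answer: $19801 + \frac{\sqrt{102}}{101} \approx 19801.0$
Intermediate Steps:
$o = \frac{1}{101}$ ($o = \frac{1}{93 + \left(-65 + 73\right)} = \frac{1}{93 + 8} = \frac{1}{101} \approx 0.009901$)
$d{\left(U \right)} = \sqrt{U + U^{2}}$
$\left(13615 + \left(132 - -6054\right)\right) + d{\left(o \right)} = \left(13615 + \left(132 - -6054\right)\right) + \sqrt{\frac{1 + \frac{1}{101}}{101}} = \left(13615 + \left(132 + 6054\right)\right) + \sqrt{\frac{1}{101} \cdot \frac{102}{101}} = \left(13615 + 6186\right) + \sqrt{\frac{102}{10201}} = 19801 + \frac{\sqrt{102}}{101}$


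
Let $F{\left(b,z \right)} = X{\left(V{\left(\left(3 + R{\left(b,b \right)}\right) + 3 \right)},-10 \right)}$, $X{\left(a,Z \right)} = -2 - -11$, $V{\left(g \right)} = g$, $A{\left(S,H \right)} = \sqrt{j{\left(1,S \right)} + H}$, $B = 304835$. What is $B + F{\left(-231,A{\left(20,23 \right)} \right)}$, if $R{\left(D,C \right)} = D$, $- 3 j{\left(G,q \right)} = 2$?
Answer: $304844$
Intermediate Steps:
$j{\left(G,q \right)} = - \frac{2}{3}$ ($j{\left(G,q \right)} = \left(- \frac{1}{3}\right) 2 = - \frac{2}{3}$)
$A{\left(S,H \right)} = \sqrt{- \frac{2}{3} + H}$
$X{\left(a,Z \right)} = 9$ ($X{\left(a,Z \right)} = -2 + 11 = 9$)
$F{\left(b,z \right)} = 9$
$B + F{\left(-231,A{\left(20,23 \right)} \right)} = 304835 + 9 = 304844$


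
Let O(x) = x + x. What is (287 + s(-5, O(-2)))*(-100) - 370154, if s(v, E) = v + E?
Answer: -397954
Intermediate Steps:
O(x) = 2*x
s(v, E) = E + v
(287 + s(-5, O(-2)))*(-100) - 370154 = (287 + (2*(-2) - 5))*(-100) - 370154 = (287 + (-4 - 5))*(-100) - 370154 = (287 - 9)*(-100) - 370154 = 278*(-100) - 370154 = -27800 - 370154 = -397954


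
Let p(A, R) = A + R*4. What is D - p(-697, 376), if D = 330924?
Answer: 330117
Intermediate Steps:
p(A, R) = A + 4*R
D - p(-697, 376) = 330924 - (-697 + 4*376) = 330924 - (-697 + 1504) = 330924 - 1*807 = 330924 - 807 = 330117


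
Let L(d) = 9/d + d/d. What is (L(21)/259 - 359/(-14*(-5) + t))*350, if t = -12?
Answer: -16257175/7511 ≈ -2164.4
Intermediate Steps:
L(d) = 1 + 9/d (L(d) = 9/d + 1 = 1 + 9/d)
(L(21)/259 - 359/(-14*(-5) + t))*350 = (((9 + 21)/21)/259 - 359/(-14*(-5) - 12))*350 = (((1/21)*30)*(1/259) - 359/(70 - 12))*350 = ((10/7)*(1/259) - 359/58)*350 = (10/1813 - 359*1/58)*350 = (10/1813 - 359/58)*350 = -650287/105154*350 = -16257175/7511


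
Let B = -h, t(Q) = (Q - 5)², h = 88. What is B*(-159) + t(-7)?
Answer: 14136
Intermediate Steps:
t(Q) = (-5 + Q)²
B = -88 (B = -1*88 = -88)
B*(-159) + t(-7) = -88*(-159) + (-5 - 7)² = 13992 + (-12)² = 13992 + 144 = 14136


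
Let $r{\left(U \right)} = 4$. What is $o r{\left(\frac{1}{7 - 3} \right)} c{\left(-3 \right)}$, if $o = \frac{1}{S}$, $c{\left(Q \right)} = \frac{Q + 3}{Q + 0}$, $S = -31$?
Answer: $0$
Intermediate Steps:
$c{\left(Q \right)} = \frac{3 + Q}{Q}$
$o = - \frac{1}{31}$ ($o = \frac{1}{-31} = - \frac{1}{31} \approx -0.032258$)
$o r{\left(\frac{1}{7 - 3} \right)} c{\left(-3 \right)} = \left(- \frac{1}{31}\right) 4 \frac{3 - 3}{-3} = - \frac{4 \left(\left(- \frac{1}{3}\right) 0\right)}{31} = \left(- \frac{4}{31}\right) 0 = 0$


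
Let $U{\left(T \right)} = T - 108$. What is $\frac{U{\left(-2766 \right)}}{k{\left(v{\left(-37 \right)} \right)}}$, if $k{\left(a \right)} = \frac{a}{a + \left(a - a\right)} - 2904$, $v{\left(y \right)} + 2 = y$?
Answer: $\frac{2874}{2903} \approx 0.99001$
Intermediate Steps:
$v{\left(y \right)} = -2 + y$
$k{\left(a \right)} = -2903$ ($k{\left(a \right)} = \frac{a}{a + 0} - 2904 = \frac{a}{a} - 2904 = 1 - 2904 = -2903$)
$U{\left(T \right)} = -108 + T$
$\frac{U{\left(-2766 \right)}}{k{\left(v{\left(-37 \right)} \right)}} = \frac{-108 - 2766}{-2903} = \left(-2874\right) \left(- \frac{1}{2903}\right) = \frac{2874}{2903}$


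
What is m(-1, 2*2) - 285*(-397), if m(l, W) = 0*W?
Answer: 113145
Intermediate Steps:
m(l, W) = 0
m(-1, 2*2) - 285*(-397) = 0 - 285*(-397) = 0 + 113145 = 113145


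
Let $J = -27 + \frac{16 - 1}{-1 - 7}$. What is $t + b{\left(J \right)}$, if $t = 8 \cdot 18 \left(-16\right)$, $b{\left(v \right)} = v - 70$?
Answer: $- \frac{19223}{8} \approx -2402.9$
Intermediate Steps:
$J = - \frac{231}{8}$ ($J = -27 + \frac{15}{-8} = -27 + 15 \left(- \frac{1}{8}\right) = -27 - \frac{15}{8} = - \frac{231}{8} \approx -28.875$)
$b{\left(v \right)} = -70 + v$
$t = -2304$ ($t = 144 \left(-16\right) = -2304$)
$t + b{\left(J \right)} = -2304 - \frac{791}{8} = - \frac{19223}{8}$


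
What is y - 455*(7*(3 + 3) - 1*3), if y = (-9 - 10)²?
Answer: -17384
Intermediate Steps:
y = 361 (y = (-19)² = 361)
y - 455*(7*(3 + 3) - 1*3) = 361 - 455*(7*(3 + 3) - 1*3) = 361 - 455*(7*6 - 3) = 361 - 455*(42 - 3) = 361 - 455*39 = 361 - 17745 = -17384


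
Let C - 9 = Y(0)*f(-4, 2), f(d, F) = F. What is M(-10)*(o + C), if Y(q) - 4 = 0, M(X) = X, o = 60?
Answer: -770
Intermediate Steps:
Y(q) = 4 (Y(q) = 4 + 0 = 4)
C = 17 (C = 9 + 4*2 = 9 + 8 = 17)
M(-10)*(o + C) = -10*(60 + 17) = -10*77 = -770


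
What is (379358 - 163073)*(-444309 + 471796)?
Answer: 5945025795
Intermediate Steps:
(379358 - 163073)*(-444309 + 471796) = 216285*27487 = 5945025795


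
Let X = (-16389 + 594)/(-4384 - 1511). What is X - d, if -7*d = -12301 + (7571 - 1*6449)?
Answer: -208856/131 ≈ -1594.3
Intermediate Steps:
d = 1597 (d = -(-12301 + (7571 - 1*6449))/7 = -(-12301 + (7571 - 6449))/7 = -(-12301 + 1122)/7 = -⅐*(-11179) = 1597)
X = 351/131 (X = -15795/(-5895) = -15795*(-1/5895) = 351/131 ≈ 2.6794)
X - d = 351/131 - 1*1597 = 351/131 - 1597 = -208856/131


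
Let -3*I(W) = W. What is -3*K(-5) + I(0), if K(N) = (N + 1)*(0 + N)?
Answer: -60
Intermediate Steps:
K(N) = N*(1 + N) (K(N) = (1 + N)*N = N*(1 + N))
I(W) = -W/3
-3*K(-5) + I(0) = -(-15)*(1 - 5) - 1/3*0 = -(-15)*(-4) + 0 = -3*20 + 0 = -60 + 0 = -60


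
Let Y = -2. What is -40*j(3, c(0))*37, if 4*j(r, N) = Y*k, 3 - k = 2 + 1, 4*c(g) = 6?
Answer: 0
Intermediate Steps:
c(g) = 3/2 (c(g) = (1/4)*6 = 3/2)
k = 0 (k = 3 - (2 + 1) = 3 - 1*3 = 3 - 3 = 0)
j(r, N) = 0 (j(r, N) = (-2*0)/4 = (1/4)*0 = 0)
-40*j(3, c(0))*37 = -40*0*37 = 0*37 = 0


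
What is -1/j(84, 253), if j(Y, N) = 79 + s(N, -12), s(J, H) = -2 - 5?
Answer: -1/72 ≈ -0.013889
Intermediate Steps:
s(J, H) = -7
j(Y, N) = 72 (j(Y, N) = 79 - 7 = 72)
-1/j(84, 253) = -1/72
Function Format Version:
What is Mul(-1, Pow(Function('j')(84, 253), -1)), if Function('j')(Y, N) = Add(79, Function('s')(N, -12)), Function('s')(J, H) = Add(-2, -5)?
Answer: Rational(-1, 72) ≈ -0.013889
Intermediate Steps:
Function('s')(J, H) = -7
Function('j')(Y, N) = 72 (Function('j')(Y, N) = Add(79, -7) = 72)
Mul(-1, Pow(Function('j')(84, 253), -1)) = Mul(-1, Pow(72, -1)) = Mul(-1, Rational(1, 72)) = Rational(-1, 72)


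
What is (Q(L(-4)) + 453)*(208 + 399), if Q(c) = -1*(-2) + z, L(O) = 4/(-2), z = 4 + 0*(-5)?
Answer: 278613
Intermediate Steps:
z = 4 (z = 4 + 0 = 4)
L(O) = -2 (L(O) = 4*(-1/2) = -2)
Q(c) = 6 (Q(c) = -1*(-2) + 4 = 2 + 4 = 6)
(Q(L(-4)) + 453)*(208 + 399) = (6 + 453)*(208 + 399) = 459*607 = 278613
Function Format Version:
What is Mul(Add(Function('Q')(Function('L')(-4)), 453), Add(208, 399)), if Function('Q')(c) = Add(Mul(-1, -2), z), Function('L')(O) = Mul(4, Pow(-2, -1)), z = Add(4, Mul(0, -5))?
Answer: 278613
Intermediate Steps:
z = 4 (z = Add(4, 0) = 4)
Function('L')(O) = -2 (Function('L')(O) = Mul(4, Rational(-1, 2)) = -2)
Function('Q')(c) = 6 (Function('Q')(c) = Add(Mul(-1, -2), 4) = Add(2, 4) = 6)
Mul(Add(Function('Q')(Function('L')(-4)), 453), Add(208, 399)) = Mul(Add(6, 453), Add(208, 399)) = Mul(459, 607) = 278613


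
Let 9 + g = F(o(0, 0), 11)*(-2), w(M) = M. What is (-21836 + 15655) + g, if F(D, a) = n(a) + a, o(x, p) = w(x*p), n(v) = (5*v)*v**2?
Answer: -19522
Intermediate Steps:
n(v) = 5*v**3
o(x, p) = p*x (o(x, p) = x*p = p*x)
F(D, a) = a + 5*a**3 (F(D, a) = 5*a**3 + a = a + 5*a**3)
g = -13341 (g = -9 + (11 + 5*11**3)*(-2) = -9 + (11 + 5*1331)*(-2) = -9 + (11 + 6655)*(-2) = -9 + 6666*(-2) = -9 - 13332 = -13341)
(-21836 + 15655) + g = (-21836 + 15655) - 13341 = -6181 - 13341 = -19522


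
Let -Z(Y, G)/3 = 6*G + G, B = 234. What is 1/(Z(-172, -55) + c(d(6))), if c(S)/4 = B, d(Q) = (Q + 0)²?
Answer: 1/2091 ≈ 0.00047824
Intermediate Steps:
d(Q) = Q²
c(S) = 936 (c(S) = 4*234 = 936)
Z(Y, G) = -21*G (Z(Y, G) = -3*(6*G + G) = -21*G)
1/(Z(-172, -55) + c(d(6))) = 1/(-21*(-55) + 936) = 1/(1155 + 936) = 1/2091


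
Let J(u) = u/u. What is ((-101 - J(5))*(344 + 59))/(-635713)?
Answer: 3162/48901 ≈ 0.064661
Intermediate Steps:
J(u) = 1
((-101 - J(5))*(344 + 59))/(-635713) = ((-101 - 1*1)*(344 + 59))/(-635713) = ((-101 - 1)*403)*(-1/635713) = -102*403*(-1/635713) = -41106*(-1/635713) = 3162/48901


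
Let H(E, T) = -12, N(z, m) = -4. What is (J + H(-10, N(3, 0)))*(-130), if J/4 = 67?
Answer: -33280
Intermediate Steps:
J = 268 (J = 4*67 = 268)
(J + H(-10, N(3, 0)))*(-130) = (268 - 12)*(-130) = 256*(-130) = -33280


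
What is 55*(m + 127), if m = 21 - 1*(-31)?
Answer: 9845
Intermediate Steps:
m = 52 (m = 21 + 31 = 52)
55*(m + 127) = 55*(52 + 127) = 55*179 = 9845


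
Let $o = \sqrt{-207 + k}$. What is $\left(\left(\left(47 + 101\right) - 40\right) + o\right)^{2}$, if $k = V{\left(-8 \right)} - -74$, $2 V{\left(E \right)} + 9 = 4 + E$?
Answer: $\frac{23049}{2} + 324 i \sqrt{62} \approx 11525.0 + 2551.2 i$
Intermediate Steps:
$V{\left(E \right)} = - \frac{5}{2} + \frac{E}{2}$ ($V{\left(E \right)} = - \frac{9}{2} + \frac{4 + E}{2} = - \frac{9}{2} + \left(2 + \frac{E}{2}\right) = - \frac{5}{2} + \frac{E}{2}$)
$k = \frac{135}{2}$ ($k = \left(- \frac{5}{2} + \frac{1}{2} \left(-8\right)\right) - -74 = \left(- \frac{5}{2} - 4\right) + 74 = - \frac{13}{2} + 74 = \frac{135}{2} \approx 67.5$)
$o = \frac{3 i \sqrt{62}}{2}$ ($o = \sqrt{-207 + \frac{135}{2}} = \sqrt{- \frac{279}{2}} = \frac{3 i \sqrt{62}}{2} \approx 11.811 i$)
$\left(\left(\left(47 + 101\right) - 40\right) + o\right)^{2} = \left(\left(\left(47 + 101\right) - 40\right) + \frac{3 i \sqrt{62}}{2}\right)^{2} = \left(\left(148 - 40\right) + \frac{3 i \sqrt{62}}{2}\right)^{2} = \left(108 + \frac{3 i \sqrt{62}}{2}\right)^{2}$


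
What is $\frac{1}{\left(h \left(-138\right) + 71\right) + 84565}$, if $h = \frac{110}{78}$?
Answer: $\frac{13}{1097738} \approx 1.1843 \cdot 10^{-5}$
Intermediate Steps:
$h = \frac{55}{39}$ ($h = 110 \cdot \frac{1}{78} = \frac{55}{39} \approx 1.4103$)
$\frac{1}{\left(h \left(-138\right) + 71\right) + 84565} = \frac{1}{\left(\frac{55}{39} \left(-138\right) + 71\right) + 84565} = \frac{1}{\left(- \frac{2530}{13} + 71\right) + 84565} = \frac{1}{- \frac{1607}{13} + 84565} = \frac{1}{\frac{1097738}{13}} = \frac{13}{1097738}$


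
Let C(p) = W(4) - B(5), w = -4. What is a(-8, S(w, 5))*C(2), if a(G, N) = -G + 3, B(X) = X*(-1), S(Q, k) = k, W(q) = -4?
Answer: 11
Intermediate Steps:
B(X) = -X
C(p) = 1 (C(p) = -4 - (-1)*5 = -4 - 1*(-5) = -4 + 5 = 1)
a(G, N) = 3 - G
a(-8, S(w, 5))*C(2) = (3 - 1*(-8))*1 = (3 + 8)*1 = 11*1 = 11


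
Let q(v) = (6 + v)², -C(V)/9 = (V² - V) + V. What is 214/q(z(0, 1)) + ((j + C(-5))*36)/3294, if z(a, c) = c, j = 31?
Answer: 20150/8967 ≈ 2.2471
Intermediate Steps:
C(V) = -9*V² (C(V) = -9*((V² - V) + V) = -9*V²)
214/q(z(0, 1)) + ((j + C(-5))*36)/3294 = 214/((6 + 1)²) + ((31 - 9*(-5)²)*36)/3294 = 214/(7²) + ((31 - 9*25)*36)*(1/3294) = 214/49 + ((31 - 225)*36)*(1/3294) = 214*(1/49) - 194*36*(1/3294) = 214/49 - 6984*1/3294 = 214/49 - 388/183 = 20150/8967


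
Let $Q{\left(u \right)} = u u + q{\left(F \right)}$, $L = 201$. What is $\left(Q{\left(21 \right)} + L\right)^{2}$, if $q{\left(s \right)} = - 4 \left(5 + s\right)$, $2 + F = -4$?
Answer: $417316$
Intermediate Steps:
$F = -6$ ($F = -2 - 4 = -6$)
$q{\left(s \right)} = -20 - 4 s$
$Q{\left(u \right)} = 4 + u^{2}$ ($Q{\left(u \right)} = u u - -4 = u^{2} + \left(-20 + 24\right) = u^{2} + 4 = 4 + u^{2}$)
$\left(Q{\left(21 \right)} + L\right)^{2} = \left(\left(4 + 21^{2}\right) + 201\right)^{2} = \left(\left(4 + 441\right) + 201\right)^{2} = \left(445 + 201\right)^{2} = 646^{2} = 417316$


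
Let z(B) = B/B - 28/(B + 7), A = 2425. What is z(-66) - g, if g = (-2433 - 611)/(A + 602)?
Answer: 442945/178593 ≈ 2.4802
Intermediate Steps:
z(B) = 1 - 28/(7 + B)
g = -3044/3027 (g = (-2433 - 611)/(2425 + 602) = -3044/3027 ≈ -1.0056)
z(-66) - g = (-21 - 66)/(7 - 66) - 1*(-3044/3027) = -87/(-59) + 3044/3027 = -1/59*(-87) + 3044/3027 = 87/59 + 3044/3027 = 442945/178593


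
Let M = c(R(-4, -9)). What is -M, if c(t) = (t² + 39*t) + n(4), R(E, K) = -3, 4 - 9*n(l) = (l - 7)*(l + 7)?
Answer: 935/9 ≈ 103.89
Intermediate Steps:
n(l) = 4/9 - (-7 + l)*(7 + l)/9 (n(l) = 4/9 - (l - 7)*(l + 7)/9 = 4/9 - (-7 + l)*(7 + l)/9)
c(t) = 37/9 + t² + 39*t (c(t) = (t² + 39*t) + (53/9 - ⅑*4²) = (t² + 39*t) + (53/9 - ⅑*16) = (t² + 39*t) + (53/9 - 16/9) = (t² + 39*t) + 37/9 = 37/9 + t² + 39*t)
M = -935/9 (M = 37/9 + (-3)² + 39*(-3) = 37/9 + 9 - 117 = -935/9 ≈ -103.89)
-M = -1*(-935/9) = 935/9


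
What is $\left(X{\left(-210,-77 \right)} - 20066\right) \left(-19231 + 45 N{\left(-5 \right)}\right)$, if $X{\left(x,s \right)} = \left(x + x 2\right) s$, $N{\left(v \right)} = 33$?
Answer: $-504767224$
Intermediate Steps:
$X{\left(x,s \right)} = 3 s x$ ($X{\left(x,s \right)} = \left(x + 2 x\right) s = 3 x s = 3 s x$)
$\left(X{\left(-210,-77 \right)} - 20066\right) \left(-19231 + 45 N{\left(-5 \right)}\right) = \left(3 \left(-77\right) \left(-210\right) - 20066\right) \left(-19231 + 45 \cdot 33\right) = \left(48510 - 20066\right) \left(-19231 + 1485\right) = 28444 \left(-17746\right) = -504767224$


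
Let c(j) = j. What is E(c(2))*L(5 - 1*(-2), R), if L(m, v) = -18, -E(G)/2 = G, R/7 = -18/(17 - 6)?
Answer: 72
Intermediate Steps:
R = -126/11 (R = 7*(-18/(17 - 6)) = 7*(-18/11) = -126/11 ≈ -11.455)
E(G) = -2*G
E(c(2))*L(5 - 1*(-2), R) = -2*2*(-18) = -4*(-18) = 72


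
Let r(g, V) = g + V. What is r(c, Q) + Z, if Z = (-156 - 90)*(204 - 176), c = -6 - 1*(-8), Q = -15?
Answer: -6901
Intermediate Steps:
c = 2 (c = -6 + 8 = 2)
r(g, V) = V + g
Z = -6888 (Z = -246*28 = -6888)
r(c, Q) + Z = (-15 + 2) - 6888 = -13 - 6888 = -6901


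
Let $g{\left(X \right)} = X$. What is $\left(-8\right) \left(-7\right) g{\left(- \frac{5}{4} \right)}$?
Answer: $-70$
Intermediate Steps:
$\left(-8\right) \left(-7\right) g{\left(- \frac{5}{4} \right)} = \left(-8\right) \left(-7\right) \left(- \frac{5}{4}\right) = 56 \left(\left(-5\right) \frac{1}{4}\right) = 56 \left(- \frac{5}{4}\right) = -70$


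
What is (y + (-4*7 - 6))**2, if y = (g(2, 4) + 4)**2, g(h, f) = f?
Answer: 900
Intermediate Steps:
y = 64 (y = (4 + 4)**2 = 8**2 = 64)
(y + (-4*7 - 6))**2 = (64 + (-4*7 - 6))**2 = (64 + (-28 - 6))**2 = (64 - 34)**2 = 30**2 = 900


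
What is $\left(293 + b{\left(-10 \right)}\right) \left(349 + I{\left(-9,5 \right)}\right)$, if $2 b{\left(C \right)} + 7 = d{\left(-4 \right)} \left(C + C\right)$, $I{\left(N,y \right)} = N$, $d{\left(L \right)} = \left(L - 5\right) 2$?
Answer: $159630$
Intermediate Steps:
$d{\left(L \right)} = -10 + 2 L$ ($d{\left(L \right)} = \left(-5 + L\right) 2 = -10 + 2 L$)
$b{\left(C \right)} = - \frac{7}{2} - 18 C$ ($b{\left(C \right)} = - \frac{7}{2} + \frac{\left(-10 + 2 \left(-4\right)\right) \left(C + C\right)}{2} = - \frac{7}{2} + \frac{\left(-10 - 8\right) 2 C}{2} = - \frac{7}{2} + \frac{\left(-18\right) 2 C}{2} = - \frac{7}{2} + \frac{\left(-36\right) C}{2} = - \frac{7}{2} - 18 C$)
$\left(293 + b{\left(-10 \right)}\right) \left(349 + I{\left(-9,5 \right)}\right) = \left(293 - - \frac{353}{2}\right) \left(349 - 9\right) = \left(293 + \left(- \frac{7}{2} + 180\right)\right) 340 = \left(293 + \frac{353}{2}\right) 340 = \frac{939}{2} \cdot 340 = 159630$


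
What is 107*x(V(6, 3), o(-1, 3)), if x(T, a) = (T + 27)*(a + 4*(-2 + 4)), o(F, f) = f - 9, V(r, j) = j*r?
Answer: 9630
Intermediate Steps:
o(F, f) = -9 + f
x(T, a) = (8 + a)*(27 + T) (x(T, a) = (27 + T)*(a + 4*2) = (27 + T)*(a + 8) = (27 + T)*(8 + a) = (8 + a)*(27 + T))
107*x(V(6, 3), o(-1, 3)) = 107*(216 + 8*(3*6) + 27*(-9 + 3) + (3*6)*(-9 + 3)) = 107*(216 + 8*18 + 27*(-6) + 18*(-6)) = 107*(216 + 144 - 162 - 108) = 107*90 = 9630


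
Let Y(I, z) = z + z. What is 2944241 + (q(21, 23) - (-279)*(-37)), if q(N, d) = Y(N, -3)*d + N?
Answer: 2933801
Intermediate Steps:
Y(I, z) = 2*z
q(N, d) = N - 6*d (q(N, d) = (2*(-3))*d + N = -6*d + N = N - 6*d)
2944241 + (q(21, 23) - (-279)*(-37)) = 2944241 + ((21 - 6*23) - (-279)*(-37)) = 2944241 + ((21 - 138) - 93*111) = 2944241 + (-117 - 10323) = 2944241 - 10440 = 2933801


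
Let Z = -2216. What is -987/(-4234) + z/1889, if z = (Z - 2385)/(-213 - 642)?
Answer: 1613579399/6838312230 ≈ 0.23596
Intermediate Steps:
z = 4601/855 (z = (-2216 - 2385)/(-213 - 642) = -4601/(-855) = -4601*(-1/855) = 4601/855 ≈ 5.3813)
-987/(-4234) + z/1889 = -987/(-4234) + (4601/855)/1889 = -987*(-1/4234) + (4601/855)*(1/1889) = 987/4234 + 4601/1615095 = 1613579399/6838312230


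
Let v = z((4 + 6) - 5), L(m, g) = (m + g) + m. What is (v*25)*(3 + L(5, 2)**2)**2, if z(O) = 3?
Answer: 1620675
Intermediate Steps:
L(m, g) = g + 2*m (L(m, g) = (g + m) + m = g + 2*m)
v = 3
(v*25)*(3 + L(5, 2)**2)**2 = (3*25)*(3 + (2 + 2*5)**2)**2 = 75*(3 + (2 + 10)**2)**2 = 75*(3 + 12**2)**2 = 75*(3 + 144)**2 = 75*147**2 = 75*21609 = 1620675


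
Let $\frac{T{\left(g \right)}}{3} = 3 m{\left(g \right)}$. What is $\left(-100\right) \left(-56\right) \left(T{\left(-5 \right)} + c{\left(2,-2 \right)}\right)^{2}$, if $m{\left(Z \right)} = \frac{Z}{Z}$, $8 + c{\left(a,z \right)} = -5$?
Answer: $89600$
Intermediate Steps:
$c{\left(a,z \right)} = -13$ ($c{\left(a,z \right)} = -8 - 5 = -13$)
$m{\left(Z \right)} = 1$
$T{\left(g \right)} = 9$ ($T{\left(g \right)} = 3 \cdot 3 \cdot 1 = 3 \cdot 3 = 9$)
$\left(-100\right) \left(-56\right) \left(T{\left(-5 \right)} + c{\left(2,-2 \right)}\right)^{2} = \left(-100\right) \left(-56\right) \left(9 - 13\right)^{2} = 5600 \left(-4\right)^{2} = 5600 \cdot 16 = 89600$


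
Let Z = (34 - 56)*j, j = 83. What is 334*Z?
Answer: -609884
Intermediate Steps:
Z = -1826 (Z = (34 - 56)*83 = -22*83 = -1826)
334*Z = 334*(-1826) = -609884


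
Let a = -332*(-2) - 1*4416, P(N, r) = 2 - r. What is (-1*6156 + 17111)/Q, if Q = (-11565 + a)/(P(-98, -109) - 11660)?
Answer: 126519295/15317 ≈ 8260.1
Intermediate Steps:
a = -3752 (a = 664 - 4416 = -3752)
Q = 15317/11549 (Q = (-11565 - 3752)/((2 - 1*(-109)) - 11660) = -15317/((2 + 109) - 11660) = -15317/(111 - 11660) = -15317/(-11549) = -15317*(-1/11549) = 15317/11549 ≈ 1.3263)
(-1*6156 + 17111)/Q = (-1*6156 + 17111)/(15317/11549) = (-6156 + 17111)*(11549/15317) = 10955*(11549/15317) = 126519295/15317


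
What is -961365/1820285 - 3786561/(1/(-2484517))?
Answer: 3424966407262309836/364057 ≈ 9.4078e+12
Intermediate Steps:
-961365/1820285 - 3786561/(1/(-2484517)) = -961365*1/1820285 - 3786561/(-1/2484517) = -192273/364057 - 3786561*(-2484517) = -192273/364057 + 9407775176037 = 3424966407262309836/364057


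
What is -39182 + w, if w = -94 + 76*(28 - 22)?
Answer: -38820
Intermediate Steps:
w = 362 (w = -94 + 76*6 = -94 + 456 = 362)
-39182 + w = -39182 + 362 = -38820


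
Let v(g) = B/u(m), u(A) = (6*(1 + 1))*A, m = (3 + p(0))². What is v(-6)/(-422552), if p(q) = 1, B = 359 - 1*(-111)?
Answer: -235/40564992 ≈ -5.7932e-6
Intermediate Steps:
B = 470 (B = 359 + 111 = 470)
m = 16 (m = (3 + 1)² = 4² = 16)
u(A) = 12*A (u(A) = (6*2)*A = 12*A)
v(g) = 235/96 (v(g) = 470/((12*16)) = 470/192 = 470*(1/192) = 235/96)
v(-6)/(-422552) = (235/96)/(-422552) = (235/96)*(-1/422552) = -235/40564992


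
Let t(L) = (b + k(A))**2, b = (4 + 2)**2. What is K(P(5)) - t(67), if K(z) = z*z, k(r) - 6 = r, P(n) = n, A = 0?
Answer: -1739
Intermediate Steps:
k(r) = 6 + r
K(z) = z**2
b = 36 (b = 6**2 = 36)
t(L) = 1764 (t(L) = (36 + (6 + 0))**2 = (36 + 6)**2 = 42**2 = 1764)
K(P(5)) - t(67) = 5**2 - 1*1764 = 25 - 1764 = -1739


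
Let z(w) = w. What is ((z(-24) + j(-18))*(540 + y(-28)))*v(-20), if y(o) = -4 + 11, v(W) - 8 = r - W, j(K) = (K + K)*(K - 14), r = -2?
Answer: 16042416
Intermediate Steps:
j(K) = 2*K*(-14 + K) (j(K) = (2*K)*(-14 + K) = 2*K*(-14 + K))
v(W) = 6 - W (v(W) = 8 + (-2 - W) = 6 - W)
y(o) = 7
((z(-24) + j(-18))*(540 + y(-28)))*v(-20) = ((-24 + 2*(-18)*(-14 - 18))*(540 + 7))*(6 - 1*(-20)) = ((-24 + 2*(-18)*(-32))*547)*(6 + 20) = ((-24 + 1152)*547)*26 = (1128*547)*26 = 617016*26 = 16042416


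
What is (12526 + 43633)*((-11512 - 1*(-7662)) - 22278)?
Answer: -1467322352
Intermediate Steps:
(12526 + 43633)*((-11512 - 1*(-7662)) - 22278) = 56159*((-11512 + 7662) - 22278) = 56159*(-3850 - 22278) = 56159*(-26128) = -1467322352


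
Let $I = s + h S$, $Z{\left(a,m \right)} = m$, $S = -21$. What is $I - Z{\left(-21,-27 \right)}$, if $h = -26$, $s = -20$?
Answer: $553$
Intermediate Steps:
$I = 526$ ($I = -20 - -546 = -20 + 546 = 526$)
$I - Z{\left(-21,-27 \right)} = 526 - -27 = 526 + 27 = 553$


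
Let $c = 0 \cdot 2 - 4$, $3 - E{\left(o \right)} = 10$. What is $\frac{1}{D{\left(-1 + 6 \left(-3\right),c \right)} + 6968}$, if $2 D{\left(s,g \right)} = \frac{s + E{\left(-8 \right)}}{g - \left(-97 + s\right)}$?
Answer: $\frac{112}{780403} \approx 0.00014352$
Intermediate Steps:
$E{\left(o \right)} = -7$ ($E{\left(o \right)} = 3 - 10 = -7$)
$c = -4$ ($c = 0 - 4 = -4$)
$D{\left(s,g \right)} = \frac{-7 + s}{2 \left(97 + g - s\right)}$ ($D{\left(s,g \right)} = \frac{\left(s - 7\right) \frac{1}{g - \left(-97 + s\right)}}{2} = \frac{\left(-7 + s\right) \frac{1}{97 + g - s}}{2} = \frac{\frac{1}{97 + g - s} \left(-7 + s\right)}{2} = \frac{-7 + s}{2 \left(97 + g - s\right)}$)
$\frac{1}{D{\left(-1 + 6 \left(-3\right),c \right)} + 6968} = \frac{1}{\frac{-7 + \left(-1 + 6 \left(-3\right)\right)}{2 \left(97 - 4 - \left(-1 + 6 \left(-3\right)\right)\right)} + 6968} = \frac{1}{\frac{-7 - 19}{2 \left(97 - 4 - \left(-1 - 18\right)\right)} + 6968} = \frac{1}{\frac{-7 - 19}{2 \left(97 - 4 - -19\right)} + 6968} = \frac{1}{\frac{1}{2} \frac{1}{97 - 4 + 19} \left(-26\right) + 6968} = \frac{1}{\frac{1}{2} \cdot \frac{1}{112} \left(-26\right) + 6968} = \frac{1}{- \frac{13}{112} + 6968} = \frac{1}{\frac{780403}{112}} = \frac{112}{780403}$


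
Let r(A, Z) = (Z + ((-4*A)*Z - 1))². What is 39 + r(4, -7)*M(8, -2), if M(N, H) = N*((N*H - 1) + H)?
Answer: -1643993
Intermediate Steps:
M(N, H) = N*(-1 + H + H*N) (M(N, H) = N*((H*N - 1) + H) = N*((-1 + H*N) + H) = N*(-1 + H + H*N))
r(A, Z) = (-1 + Z - 4*A*Z)² (r(A, Z) = (Z + (-4*A*Z - 1))² = (Z + (-1 - 4*A*Z))² = (-1 + Z - 4*A*Z)²)
39 + r(4, -7)*M(8, -2) = 39 + (1 - 1*(-7) + 4*4*(-7))²*(8*(-1 - 2 - 2*8)) = 39 + (1 + 7 - 112)²*(8*(-1 - 2 - 16)) = 39 + (-104)²*(8*(-19)) = 39 + 10816*(-152) = 39 - 1644032 = -1643993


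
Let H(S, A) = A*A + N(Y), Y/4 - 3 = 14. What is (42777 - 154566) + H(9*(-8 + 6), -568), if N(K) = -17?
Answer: 210818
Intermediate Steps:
Y = 68 (Y = 12 + 4*14 = 12 + 56 = 68)
H(S, A) = -17 + A**2 (H(S, A) = A*A - 17 = A**2 - 17 = -17 + A**2)
(42777 - 154566) + H(9*(-8 + 6), -568) = (42777 - 154566) + (-17 + (-568)**2) = -111789 + (-17 + 322624) = -111789 + 322607 = 210818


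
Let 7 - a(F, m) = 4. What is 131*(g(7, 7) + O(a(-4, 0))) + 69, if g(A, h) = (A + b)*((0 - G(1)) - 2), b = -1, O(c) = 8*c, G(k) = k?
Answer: 855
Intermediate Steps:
a(F, m) = 3 (a(F, m) = 7 - 1*4 = 7 - 4 = 3)
g(A, h) = 3 - 3*A (g(A, h) = (A - 1)*((0 - 1*1) - 2) = (-1 + A)*((0 - 1) - 2) = (-1 + A)*(-1 - 2) = (-1 + A)*(-3) = 3 - 3*A)
131*(g(7, 7) + O(a(-4, 0))) + 69 = 131*((3 - 3*7) + 8*3) + 69 = 131*((3 - 21) + 24) + 69 = 131*(-18 + 24) + 69 = 131*6 + 69 = 786 + 69 = 855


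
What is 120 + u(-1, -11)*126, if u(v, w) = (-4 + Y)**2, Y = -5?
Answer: 10326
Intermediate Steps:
u(v, w) = 81 (u(v, w) = (-4 - 5)**2 = (-9)**2 = 81)
120 + u(-1, -11)*126 = 120 + 81*126 = 120 + 10206 = 10326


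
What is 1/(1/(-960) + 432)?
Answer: 960/414719 ≈ 0.0023148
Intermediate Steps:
1/(1/(-960) + 432) = 1/(-1/960 + 432) = 1/(414719/960) = 960/414719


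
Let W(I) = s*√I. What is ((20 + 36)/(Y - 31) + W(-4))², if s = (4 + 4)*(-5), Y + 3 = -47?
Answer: -41987264/6561 + 8960*I/81 ≈ -6399.5 + 110.62*I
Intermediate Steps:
Y = -50 (Y = -3 - 47 = -50)
s = -40 (s = 8*(-5) = -40)
W(I) = -40*√I
((20 + 36)/(Y - 31) + W(-4))² = ((20 + 36)/(-50 - 31) - 80*I)² = (56/(-81) - 80*I)² = (56*(-1/81) - 80*I)² = (-56/81 - 80*I)²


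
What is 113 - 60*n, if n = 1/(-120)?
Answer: 227/2 ≈ 113.50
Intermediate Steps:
n = -1/120 ≈ -0.0083333
113 - 60*n = 113 - 60*(-1/120) = 113 + ½ = 227/2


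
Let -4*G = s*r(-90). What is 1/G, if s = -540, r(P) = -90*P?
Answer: 1/1093500 ≈ 9.1450e-7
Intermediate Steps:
G = 1093500 (G = -(-135)*(-90*(-90)) = -(-135)*8100 = -¼*(-4374000) = 1093500)
1/G = 1/1093500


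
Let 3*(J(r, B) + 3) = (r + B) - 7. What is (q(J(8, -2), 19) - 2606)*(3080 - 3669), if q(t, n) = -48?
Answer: 1563206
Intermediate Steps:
J(r, B) = -16/3 + B/3 + r/3 (J(r, B) = -3 + ((r + B) - 7)/3 = -3 + ((B + r) - 7)/3 = -3 + (-7 + B + r)/3 = -3 + (-7/3 + B/3 + r/3) = -16/3 + B/3 + r/3)
(q(J(8, -2), 19) - 2606)*(3080 - 3669) = (-48 - 2606)*(3080 - 3669) = -2654*(-589) = 1563206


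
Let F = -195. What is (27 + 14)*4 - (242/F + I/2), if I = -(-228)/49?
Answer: 1556648/9555 ≈ 162.91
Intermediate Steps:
I = 228/49 (I = -(-228)/49 = -4*(-57/49) = 228/49 ≈ 4.6531)
(27 + 14)*4 - (242/F + I/2) = (27 + 14)*4 - (242/(-195) + (228/49)/2) = 41*4 - (242*(-1/195) + (228/49)*(½)) = 164 - (-242/195 + 114/49) = 164 - 1*10372/9555 = 164 - 10372/9555 = 1556648/9555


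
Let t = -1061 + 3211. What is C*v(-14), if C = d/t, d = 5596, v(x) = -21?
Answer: -58758/1075 ≈ -54.659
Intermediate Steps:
t = 2150
C = 2798/1075 (C = 5596/2150 = 5596*(1/2150) = 2798/1075 ≈ 2.6028)
C*v(-14) = (2798/1075)*(-21) = -58758/1075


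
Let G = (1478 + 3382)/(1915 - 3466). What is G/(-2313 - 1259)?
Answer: 405/461681 ≈ 0.00087723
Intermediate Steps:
G = -1620/517 (G = 4860/(-1551) = 4860*(-1/1551) = -1620/517 ≈ -3.1335)
G/(-2313 - 1259) = -1620/(517*(-2313 - 1259)) = -1620/517/(-3572) = -1620/517*(-1/3572) = 405/461681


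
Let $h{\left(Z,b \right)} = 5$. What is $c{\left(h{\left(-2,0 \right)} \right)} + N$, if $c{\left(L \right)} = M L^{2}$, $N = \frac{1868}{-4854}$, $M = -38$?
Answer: $- \frac{2306584}{2427} \approx -950.38$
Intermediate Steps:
$N = - \frac{934}{2427}$ ($N = 1868 \left(- \frac{1}{4854}\right) = - \frac{934}{2427} \approx -0.38484$)
$c{\left(L \right)} = - 38 L^{2}$
$c{\left(h{\left(-2,0 \right)} \right)} + N = - 38 \cdot 5^{2} - \frac{934}{2427} = \left(-38\right) 25 - \frac{934}{2427} = -950 - \frac{934}{2427} = - \frac{2306584}{2427}$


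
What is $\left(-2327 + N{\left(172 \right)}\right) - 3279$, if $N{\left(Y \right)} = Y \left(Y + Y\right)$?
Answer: $53562$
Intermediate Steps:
$N{\left(Y \right)} = 2 Y^{2}$ ($N{\left(Y \right)} = Y 2 Y = 2 Y^{2}$)
$\left(-2327 + N{\left(172 \right)}\right) - 3279 = \left(-2327 + 2 \cdot 172^{2}\right) - 3279 = \left(-2327 + 2 \cdot 29584\right) - 3279 = \left(-2327 + 59168\right) - 3279 = 56841 - 3279 = 53562$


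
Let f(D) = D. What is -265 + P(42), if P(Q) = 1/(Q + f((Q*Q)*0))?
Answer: -11129/42 ≈ -264.98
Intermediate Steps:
P(Q) = 1/Q (P(Q) = 1/(Q + (Q*Q)*0) = 1/(Q + Q**2*0) = 1/(Q + 0) = 1/Q)
-265 + P(42) = -265 + 1/42 = -11129/42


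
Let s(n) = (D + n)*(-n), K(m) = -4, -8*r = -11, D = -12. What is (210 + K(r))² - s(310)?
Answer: 134816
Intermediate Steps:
r = 11/8 (r = -⅛*(-11) = 11/8 ≈ 1.3750)
s(n) = -n*(-12 + n) (s(n) = (-12 + n)*(-n) = -n*(-12 + n))
(210 + K(r))² - s(310) = (210 - 4)² - 310*(12 - 1*310) = 206² - 310*(12 - 310) = 42436 - 310*(-298) = 42436 - 1*(-92380) = 42436 + 92380 = 134816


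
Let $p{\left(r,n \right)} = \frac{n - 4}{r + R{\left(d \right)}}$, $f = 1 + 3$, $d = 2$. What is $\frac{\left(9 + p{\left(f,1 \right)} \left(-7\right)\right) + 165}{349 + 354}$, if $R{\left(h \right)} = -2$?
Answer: $\frac{369}{1406} \approx 0.26245$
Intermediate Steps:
$f = 4$
$p{\left(r,n \right)} = \frac{-4 + n}{-2 + r}$ ($p{\left(r,n \right)} = \frac{n - 4}{r - 2} = \frac{-4 + n}{-2 + r}$)
$\frac{\left(9 + p{\left(f,1 \right)} \left(-7\right)\right) + 165}{349 + 354} = \frac{\left(9 + \frac{-4 + 1}{-2 + 4} \left(-7\right)\right) + 165}{349 + 354} = \frac{\left(9 + \frac{1}{2} \left(-3\right) \left(-7\right)\right) + 165}{703} = \left(\left(9 + \frac{1}{2} \left(-3\right) \left(-7\right)\right) + 165\right) \frac{1}{703} = \left(\left(9 - - \frac{21}{2}\right) + 165\right) \frac{1}{703} = \left(\left(9 + \frac{21}{2}\right) + 165\right) \frac{1}{703} = \left(\frac{39}{2} + 165\right) \frac{1}{703} = \frac{369}{2} \cdot \frac{1}{703} = \frac{369}{1406}$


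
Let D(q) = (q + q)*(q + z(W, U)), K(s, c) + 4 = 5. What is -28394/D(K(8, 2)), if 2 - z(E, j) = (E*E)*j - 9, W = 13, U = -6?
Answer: -14197/1026 ≈ -13.837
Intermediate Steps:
z(E, j) = 11 - j*E**2 (z(E, j) = 2 - ((E*E)*j - 9) = 2 - (E**2*j - 9) = 2 - (j*E**2 - 9) = 2 - (-9 + j*E**2) = 2 + (9 - j*E**2) = 11 - j*E**2)
K(s, c) = 1 (K(s, c) = -4 + 5 = 1)
D(q) = 2*q*(1025 + q) (D(q) = (q + q)*(q + (11 - 1*(-6)*13**2)) = (2*q)*(q + (11 - 1*(-6)*169)) = (2*q)*(q + (11 + 1014)) = (2*q)*(q + 1025) = (2*q)*(1025 + q) = 2*q*(1025 + q))
-28394/D(K(8, 2)) = -28394*1/(2*(1025 + 1)) = -28394/(2*1*1026) = -28394/2052 = -28394*1/2052 = -14197/1026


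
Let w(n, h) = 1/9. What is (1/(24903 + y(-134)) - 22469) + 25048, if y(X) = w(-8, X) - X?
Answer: 581136395/225334 ≈ 2579.0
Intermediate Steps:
w(n, h) = ⅑
y(X) = ⅑ - X
(1/(24903 + y(-134)) - 22469) + 25048 = (1/(24903 + (⅑ - 1*(-134))) - 22469) + 25048 = (1/(24903 + (⅑ + 134)) - 22469) + 25048 = (1/(24903 + 1207/9) - 22469) + 25048 = (1/(225334/9) - 22469) + 25048 = (9/225334 - 22469) + 25048 = -5063029637/225334 + 25048 = 581136395/225334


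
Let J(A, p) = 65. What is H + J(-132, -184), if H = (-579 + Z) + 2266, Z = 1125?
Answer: 2877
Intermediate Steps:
H = 2812 (H = (-579 + 1125) + 2266 = 546 + 2266 = 2812)
H + J(-132, -184) = 2812 + 65 = 2877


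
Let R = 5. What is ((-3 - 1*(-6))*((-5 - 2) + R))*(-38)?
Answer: 228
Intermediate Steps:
((-3 - 1*(-6))*((-5 - 2) + R))*(-38) = ((-3 - 1*(-6))*((-5 - 2) + 5))*(-38) = ((-3 + 6)*(-7 + 5))*(-38) = (3*(-2))*(-38) = -6*(-38) = 228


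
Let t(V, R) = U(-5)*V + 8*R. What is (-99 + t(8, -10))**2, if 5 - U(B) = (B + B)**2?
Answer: 881721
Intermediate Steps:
U(B) = 5 - 4*B**2 (U(B) = 5 - (B + B)**2 = 5 - (2*B)**2 = 5 - 4*B**2)
t(V, R) = -95*V + 8*R (t(V, R) = (5 - 4*(-5)**2)*V + 8*R = (5 - 4*25)*V + 8*R = (5 - 100)*V + 8*R = -95*V + 8*R)
(-99 + t(8, -10))**2 = (-99 + (-95*8 + 8*(-10)))**2 = (-99 + (-760 - 80))**2 = (-99 - 840)**2 = (-939)**2 = 881721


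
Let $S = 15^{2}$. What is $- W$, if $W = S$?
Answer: $-225$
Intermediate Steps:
$S = 225$
$W = 225$
$- W = \left(-1\right) 225 = -225$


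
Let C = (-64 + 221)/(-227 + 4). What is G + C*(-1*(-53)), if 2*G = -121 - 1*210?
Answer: -90455/446 ≈ -202.81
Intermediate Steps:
C = -157/223 (C = 157/(-223) = 157*(-1/223) = -157/223 ≈ -0.70404)
G = -331/2 (G = (-121 - 1*210)/2 = (-121 - 210)/2 = (½)*(-331) = -331/2 ≈ -165.50)
G + C*(-1*(-53)) = -331/2 - (-157)*(-53)/223 = -331/2 - 157/223*53 = -331/2 - 8321/223 = -90455/446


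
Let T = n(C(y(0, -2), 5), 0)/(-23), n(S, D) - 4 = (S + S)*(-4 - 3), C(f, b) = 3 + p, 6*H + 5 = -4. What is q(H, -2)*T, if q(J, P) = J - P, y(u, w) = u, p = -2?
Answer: 5/23 ≈ 0.21739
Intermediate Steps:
H = -3/2 (H = -⅚ + (⅙)*(-4) = -⅚ - ⅔ = -3/2 ≈ -1.5000)
C(f, b) = 1 (C(f, b) = 3 - 2 = 1)
n(S, D) = 4 - 14*S (n(S, D) = 4 + (S + S)*(-4 - 3) = 4 + (2*S)*(-7) = 4 - 14*S)
T = 10/23 (T = (4 - 14*1)/(-23) = (4 - 14)*(-1/23) = -10*(-1/23) = 10/23 ≈ 0.43478)
q(H, -2)*T = (-3/2 - 1*(-2))*(10/23) = (-3/2 + 2)*(10/23) = (½)*(10/23) = 5/23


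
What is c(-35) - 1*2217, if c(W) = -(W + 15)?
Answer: -2197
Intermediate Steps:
c(W) = -15 - W (c(W) = -(15 + W) = -15 - W)
c(-35) - 1*2217 = (-15 - 1*(-35)) - 1*2217 = (-15 + 35) - 2217 = 20 - 2217 = -2197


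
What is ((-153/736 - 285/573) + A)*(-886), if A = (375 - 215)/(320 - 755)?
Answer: 5813875739/6115056 ≈ 950.75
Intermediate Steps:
A = -32/87 (A = 160/(-435) = 160*(-1/435) = -32/87 ≈ -0.36782)
((-153/736 - 285/573) + A)*(-886) = ((-153/736 - 285/573) - 32/87)*(-886) = ((-153*1/736 - 285*1/573) - 32/87)*(-886) = ((-153/736 - 95/191) - 32/87)*(-886) = (-99143/140576 - 32/87)*(-886) = -13123873/12230112*(-886) = 5813875739/6115056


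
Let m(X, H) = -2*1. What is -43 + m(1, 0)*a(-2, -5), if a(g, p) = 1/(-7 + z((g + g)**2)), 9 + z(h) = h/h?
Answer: -643/15 ≈ -42.867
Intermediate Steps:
z(h) = -8 (z(h) = -9 + h/h = -9 + 1 = -8)
m(X, H) = -2
a(g, p) = -1/15 (a(g, p) = 1/(-7 - 8) = 1/(-15) = -1/15)
-43 + m(1, 0)*a(-2, -5) = -43 - 2*(-1/15) = -43 + 2/15 = -643/15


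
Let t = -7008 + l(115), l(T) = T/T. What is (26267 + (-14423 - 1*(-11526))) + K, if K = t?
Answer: 16363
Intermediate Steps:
l(T) = 1
t = -7007 (t = -7008 + 1 = -7007)
K = -7007
(26267 + (-14423 - 1*(-11526))) + K = (26267 + (-14423 - 1*(-11526))) - 7007 = (26267 + (-14423 + 11526)) - 7007 = (26267 - 2897) - 7007 = 23370 - 7007 = 16363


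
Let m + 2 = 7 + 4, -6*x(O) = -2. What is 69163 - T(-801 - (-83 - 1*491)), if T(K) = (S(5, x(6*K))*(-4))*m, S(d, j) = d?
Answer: 69343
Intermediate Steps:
x(O) = ⅓ (x(O) = -⅙*(-2) = ⅓)
m = 9 (m = -2 + (7 + 4) = -2 + 11 = 9)
T(K) = -180 (T(K) = (5*(-4))*9 = -20*9 = -180)
69163 - T(-801 - (-83 - 1*491)) = 69163 - 1*(-180) = 69163 + 180 = 69343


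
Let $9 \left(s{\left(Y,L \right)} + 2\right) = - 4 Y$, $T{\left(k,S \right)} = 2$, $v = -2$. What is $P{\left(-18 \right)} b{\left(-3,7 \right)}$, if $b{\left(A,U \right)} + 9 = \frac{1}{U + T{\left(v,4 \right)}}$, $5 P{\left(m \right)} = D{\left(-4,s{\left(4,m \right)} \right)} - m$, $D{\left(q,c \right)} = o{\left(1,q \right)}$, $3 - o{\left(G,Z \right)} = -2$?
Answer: $- \frac{368}{9} \approx -40.889$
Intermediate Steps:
$s{\left(Y,L \right)} = -2 - \frac{4 Y}{9}$ ($s{\left(Y,L \right)} = -2 + \frac{\left(-4\right) Y}{9} = -2 - \frac{4 Y}{9}$)
$o{\left(G,Z \right)} = 5$ ($o{\left(G,Z \right)} = 3 - -2 = 3 + 2 = 5$)
$D{\left(q,c \right)} = 5$
$P{\left(m \right)} = 1 - \frac{m}{5}$ ($P{\left(m \right)} = \frac{5 - m}{5} = 1 - \frac{m}{5}$)
$b{\left(A,U \right)} = -9 + \frac{1}{2 + U}$ ($b{\left(A,U \right)} = -9 + \frac{1}{U + 2} = -9 + \frac{1}{2 + U}$)
$P{\left(-18 \right)} b{\left(-3,7 \right)} = \left(1 - - \frac{18}{5}\right) \frac{-17 - 63}{2 + 7} = \left(1 + \frac{18}{5}\right) \frac{-17 - 63}{9} = \frac{23 \cdot \frac{1}{9} \left(-80\right)}{5} = \frac{23}{5} \left(- \frac{80}{9}\right) = - \frac{368}{9}$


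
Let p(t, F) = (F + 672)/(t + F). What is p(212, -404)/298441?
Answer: -67/14325168 ≈ -4.6771e-6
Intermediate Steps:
p(t, F) = (672 + F)/(F + t)
p(212, -404)/298441 = ((672 - 404)/(-404 + 212))/298441 = (268/(-192))*(1/298441) = -1/192*268*(1/298441) = -67/48*1/298441 = -67/14325168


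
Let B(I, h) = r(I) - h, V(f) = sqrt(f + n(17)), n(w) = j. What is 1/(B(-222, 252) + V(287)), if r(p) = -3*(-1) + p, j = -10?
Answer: -471/221564 - sqrt(277)/221564 ≈ -0.0022009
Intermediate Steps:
n(w) = -10
r(p) = 3 + p
V(f) = sqrt(-10 + f) (V(f) = sqrt(f - 10) = sqrt(-10 + f))
B(I, h) = 3 + I - h (B(I, h) = (3 + I) - h = 3 + I - h)
1/(B(-222, 252) + V(287)) = 1/((3 - 222 - 1*252) + sqrt(-10 + 287)) = 1/((3 - 222 - 252) + sqrt(277)) = 1/(-471 + sqrt(277))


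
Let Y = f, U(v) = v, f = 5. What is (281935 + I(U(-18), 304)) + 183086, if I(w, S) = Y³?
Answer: 465146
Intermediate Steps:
Y = 5
I(w, S) = 125 (I(w, S) = 5³ = 125)
(281935 + I(U(-18), 304)) + 183086 = (281935 + 125) + 183086 = 282060 + 183086 = 465146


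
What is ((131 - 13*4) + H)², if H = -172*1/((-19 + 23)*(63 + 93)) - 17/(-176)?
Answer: 292710214729/47114496 ≈ 6212.7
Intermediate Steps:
H = -1229/6864 (H = -172/(156*4) - 17*(-1/176) = -172/624 + 17/176 = -172*1/624 + 17/176 = -43/156 + 17/176 = -1229/6864 ≈ -0.17905)
((131 - 13*4) + H)² = ((131 - 13*4) - 1229/6864)² = ((131 - 52) - 1229/6864)² = (79 - 1229/6864)² = (541027/6864)² = 292710214729/47114496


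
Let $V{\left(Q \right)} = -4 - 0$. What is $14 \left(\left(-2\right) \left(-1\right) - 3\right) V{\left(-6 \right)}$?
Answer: $56$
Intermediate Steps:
$V{\left(Q \right)} = -4$ ($V{\left(Q \right)} = -4 + 0 = -4$)
$14 \left(\left(-2\right) \left(-1\right) - 3\right) V{\left(-6 \right)} = 14 \left(\left(-2\right) \left(-1\right) - 3\right) \left(-4\right) = 14 \left(2 - 3\right) \left(-4\right) = 14 \left(-1\right) \left(-4\right) = \left(-14\right) \left(-4\right) = 56$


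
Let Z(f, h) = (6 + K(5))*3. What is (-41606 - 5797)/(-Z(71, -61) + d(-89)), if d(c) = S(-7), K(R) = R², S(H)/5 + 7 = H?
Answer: 47403/163 ≈ 290.82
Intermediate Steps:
S(H) = -35 + 5*H
d(c) = -70 (d(c) = -35 + 5*(-7) = -35 - 35 = -70)
Z(f, h) = 93 (Z(f, h) = (6 + 5²)*3 = (6 + 25)*3 = 31*3 = 93)
(-41606 - 5797)/(-Z(71, -61) + d(-89)) = (-41606 - 5797)/(-1*93 - 70) = -47403/(-93 - 70) = -47403/(-163) = -47403*(-1/163) = 47403/163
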